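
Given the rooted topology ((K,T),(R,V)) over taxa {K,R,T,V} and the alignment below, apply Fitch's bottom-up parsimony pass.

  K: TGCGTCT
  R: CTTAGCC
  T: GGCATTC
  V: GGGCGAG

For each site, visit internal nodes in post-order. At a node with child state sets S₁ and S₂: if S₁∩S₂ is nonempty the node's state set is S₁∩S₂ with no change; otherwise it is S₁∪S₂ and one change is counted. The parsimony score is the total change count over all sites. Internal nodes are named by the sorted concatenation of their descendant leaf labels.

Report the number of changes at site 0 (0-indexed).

2

KT@0: {T} ∪ {G} = {G,T} (union, +1)
RV@0: {C} ∪ {G} = {C,G} (union, +1)
KRTV@0: {G,T} ∩ {C,G} = {G} (intersection, +0)
KT@1: {G} ∩ {G} = {G} (intersection, +0)
RV@1: {T} ∪ {G} = {G,T} (union, +1)
KRTV@1: {G} ∩ {G,T} = {G} (intersection, +0)
KT@2: {C} ∩ {C} = {C} (intersection, +0)
RV@2: {T} ∪ {G} = {G,T} (union, +1)
KRTV@2: {C} ∪ {G,T} = {C,G,T} (union, +1)
KT@3: {G} ∪ {A} = {A,G} (union, +1)
RV@3: {A} ∪ {C} = {A,C} (union, +1)
KRTV@3: {A,G} ∩ {A,C} = {A} (intersection, +0)
KT@4: {T} ∩ {T} = {T} (intersection, +0)
RV@4: {G} ∩ {G} = {G} (intersection, +0)
KRTV@4: {T} ∪ {G} = {G,T} (union, +1)
KT@5: {C} ∪ {T} = {C,T} (union, +1)
RV@5: {C} ∪ {A} = {A,C} (union, +1)
KRTV@5: {C,T} ∩ {A,C} = {C} (intersection, +0)
KT@6: {T} ∪ {C} = {C,T} (union, +1)
RV@6: {C} ∪ {G} = {C,G} (union, +1)
KRTV@6: {C,T} ∩ {C,G} = {C} (intersection, +0)
per-site changes: [2, 1, 2, 2, 1, 2, 2]; total = 12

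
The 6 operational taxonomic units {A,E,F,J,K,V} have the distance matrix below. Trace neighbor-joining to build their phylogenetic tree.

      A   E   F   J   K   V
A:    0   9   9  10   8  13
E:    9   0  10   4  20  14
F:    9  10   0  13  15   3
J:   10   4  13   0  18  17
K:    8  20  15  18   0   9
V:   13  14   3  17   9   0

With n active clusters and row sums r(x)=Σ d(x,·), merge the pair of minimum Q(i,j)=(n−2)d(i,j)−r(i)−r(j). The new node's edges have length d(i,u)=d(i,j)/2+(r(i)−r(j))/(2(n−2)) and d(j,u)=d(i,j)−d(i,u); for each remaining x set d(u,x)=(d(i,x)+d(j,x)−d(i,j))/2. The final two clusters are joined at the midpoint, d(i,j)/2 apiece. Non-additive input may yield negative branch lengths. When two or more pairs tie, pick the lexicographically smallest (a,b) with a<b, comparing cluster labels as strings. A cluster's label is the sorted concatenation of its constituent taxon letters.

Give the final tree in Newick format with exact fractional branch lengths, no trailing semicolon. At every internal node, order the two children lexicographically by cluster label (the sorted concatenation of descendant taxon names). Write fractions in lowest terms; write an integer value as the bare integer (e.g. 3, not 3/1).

1. join E+J (d=4, Q=-103) ⇒ EJ; edges |E|=11/8, |J|=21/8
  updated: d(A,EJ)=15/2, d(EJ,F)=19/2, d(EJ,K)=17, d(EJ,V)=27/2
2. join F+V (d=3, Q=-66) ⇒ FV; edges |F|=7/6, |V|=11/6
  updated: d(A,FV)=19/2, d(EJ,FV)=10, d(FV,K)=21/2
3. join A+EJ (d=15/2, Q=-89/2) ⇒ AEJ; edges |A|=11/8, |EJ|=49/8
  updated: d(AEJ,FV)=6, d(AEJ,K)=35/4
4. join AEJ+FV (d=6, Q=-101/4) ⇒ AEFJV; edges |AEJ|=17/8, |FV|=31/8
  updated: d(AEFJV,K)=53/8
5. join AEFJV+K (d=53/8) ⇒ AEFJKV; edges |AEFJV|=53/16, |K|=53/16
final tree: (((A:11/8,(E:11/8,J:21/8):49/8):17/8,(F:7/6,V:11/6):31/8):53/16,K:53/16)
total length: 217/8

(((A:11/8,(E:11/8,J:21/8):49/8):17/8,(F:7/6,V:11/6):31/8):53/16,K:53/16)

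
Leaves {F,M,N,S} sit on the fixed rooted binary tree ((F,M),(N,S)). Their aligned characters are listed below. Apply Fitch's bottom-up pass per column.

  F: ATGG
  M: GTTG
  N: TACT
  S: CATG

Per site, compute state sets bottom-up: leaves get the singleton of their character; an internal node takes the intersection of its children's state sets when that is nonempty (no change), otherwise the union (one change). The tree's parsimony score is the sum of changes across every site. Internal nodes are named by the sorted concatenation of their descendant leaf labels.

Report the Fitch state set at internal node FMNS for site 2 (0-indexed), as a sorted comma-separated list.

[col 0] FM: children F:{A}, M:{G} ∪→ {A,G}; cost 1
[col 0] NS: children N:{T}, S:{C} ∪→ {C,T}; cost 1
[col 0] FMNS: children FM:{A,G}, NS:{C,T} ∪→ {A,C,G,T}; cost 1
[col 1] FM: children F:{T}, M:{T} ∩→ {T}; cost 0
[col 1] NS: children N:{A}, S:{A} ∩→ {A}; cost 0
[col 1] FMNS: children FM:{T}, NS:{A} ∪→ {A,T}; cost 1
[col 2] FM: children F:{G}, M:{T} ∪→ {G,T}; cost 1
[col 2] NS: children N:{C}, S:{T} ∪→ {C,T}; cost 1
[col 2] FMNS: children FM:{G,T}, NS:{C,T} ∩→ {T}; cost 0
[col 3] FM: children F:{G}, M:{G} ∩→ {G}; cost 0
[col 3] NS: children N:{T}, S:{G} ∪→ {G,T}; cost 1
[col 3] FMNS: children FM:{G}, NS:{G,T} ∩→ {G}; cost 0
per-site changes: [3, 1, 2, 1]; total = 7

T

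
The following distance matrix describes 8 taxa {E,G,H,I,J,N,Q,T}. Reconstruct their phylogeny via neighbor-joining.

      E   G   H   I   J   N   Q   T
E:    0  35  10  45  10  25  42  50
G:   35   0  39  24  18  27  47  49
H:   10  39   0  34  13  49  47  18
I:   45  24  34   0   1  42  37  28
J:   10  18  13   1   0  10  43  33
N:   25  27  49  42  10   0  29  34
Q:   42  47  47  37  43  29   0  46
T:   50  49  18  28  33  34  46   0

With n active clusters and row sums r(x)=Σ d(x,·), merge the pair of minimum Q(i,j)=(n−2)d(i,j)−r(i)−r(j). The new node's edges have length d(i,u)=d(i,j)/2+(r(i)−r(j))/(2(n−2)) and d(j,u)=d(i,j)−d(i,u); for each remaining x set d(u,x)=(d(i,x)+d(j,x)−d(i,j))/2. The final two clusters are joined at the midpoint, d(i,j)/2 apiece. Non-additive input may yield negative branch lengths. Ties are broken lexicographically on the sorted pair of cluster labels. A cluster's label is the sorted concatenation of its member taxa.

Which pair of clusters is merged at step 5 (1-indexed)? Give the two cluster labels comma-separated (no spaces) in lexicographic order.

EH,T

1. join E+H (d=10, Q=-367) ⇒ EH; edges |E|=67/12, |H|=53/12
  updated: d(EH,G)=32, d(EH,I)=69/2, d(EH,J)=13/2, d(EH,N)=32, d(EH,Q)=79/2, d(EH,T)=29
2. join I+J (d=1, Q=-273) ⇒ IJ; edges |I|=6, |J|=-5
  updated: d(EH,IJ)=20, d(G,IJ)=41/2, d(IJ,N)=51/2, d(IJ,Q)=79/2, d(IJ,T)=30
3. join N+Q (d=29, Q=-465/2) ⇒ NQ; edges |N|=125/16, |Q|=339/16
  updated: d(EH,NQ)=85/4, d(G,NQ)=45/2, d(IJ,NQ)=18, d(NQ,T)=51/2
4. join G+IJ (d=41/2, Q=-151) ⇒ GIJ; edges |G|=97/6, |IJ|=13/3
  updated: d(EH,GIJ)=63/4, d(GIJ,NQ)=10, d(GIJ,T)=117/4
5. join EH+T (d=29, Q=-367/4) ⇒ EHT; edges |EH|=161/16, |T|=303/16
  updated: d(EHT,GIJ)=8, d(EHT,NQ)=71/8
6. join EHT+GIJ (d=8, Q=-215/8) ⇒ EGHIJT; edges |EHT|=55/16, |GIJ|=73/16
  updated: d(EGHIJT,NQ)=87/16
7. join EGHIJT+NQ (d=87/16) ⇒ EGHIJNQT; edges |EGHIJT|=87/32, |NQ|=87/32
final tree: ((((E:67/12,H:53/12):161/16,T:303/16):55/16,(G:97/6,(I:6,J:-5):13/3):73/16):87/32,(N:125/16,Q:339/16):87/32)
total length: 1647/16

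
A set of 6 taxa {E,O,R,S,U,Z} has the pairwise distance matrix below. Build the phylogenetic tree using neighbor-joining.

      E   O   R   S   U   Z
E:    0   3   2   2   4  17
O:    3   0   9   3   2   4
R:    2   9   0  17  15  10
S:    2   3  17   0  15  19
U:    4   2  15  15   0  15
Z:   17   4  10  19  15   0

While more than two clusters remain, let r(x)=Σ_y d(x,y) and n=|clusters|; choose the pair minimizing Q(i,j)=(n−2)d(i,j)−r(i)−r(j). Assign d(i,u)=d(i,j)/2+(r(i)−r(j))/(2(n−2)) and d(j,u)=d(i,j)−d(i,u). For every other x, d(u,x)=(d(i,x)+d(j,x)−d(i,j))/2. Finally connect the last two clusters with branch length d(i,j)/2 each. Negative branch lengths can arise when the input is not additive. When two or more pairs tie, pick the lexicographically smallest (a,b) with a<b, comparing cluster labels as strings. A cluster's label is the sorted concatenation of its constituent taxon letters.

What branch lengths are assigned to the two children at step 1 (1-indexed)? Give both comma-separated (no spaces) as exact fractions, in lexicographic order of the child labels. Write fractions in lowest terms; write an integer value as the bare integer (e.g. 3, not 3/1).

7/2,13/2

1. join R+Z (d=10, Q=-78) ⇒ RZ; edges |R|=7/2, |Z|=13/2
  updated: d(E,RZ)=9/2, d(O,RZ)=3/2, d(RZ,S)=13, d(RZ,U)=10
2. join E+S (d=2, Q=-81/2) ⇒ ES; edges |E|=-9/4, |S|=17/4
  updated: d(ES,O)=2, d(ES,RZ)=31/4, d(ES,U)=17/2
3. join ES+RZ (d=31/4, Q=-22) ⇒ ERSZ; edges |ES|=29/8, |RZ|=33/8
  updated: d(ERSZ,O)=-17/8, d(ERSZ,U)=43/8
4. join ERSZ+O (d=-17/8, Q=-21/4) ⇒ EORSZ; edges |ERSZ|=5/8, |O|=-11/4
  updated: d(EORSZ,U)=19/4
5. join EORSZ+U (d=19/4) ⇒ EORSUZ; edges |EORSZ|=19/8, |U|=19/8
final tree: ((((E:-9/4,S:17/4):29/8,(R:7/2,Z:13/2):33/8):5/8,O:-11/4):19/8,U:19/8)
total length: 179/8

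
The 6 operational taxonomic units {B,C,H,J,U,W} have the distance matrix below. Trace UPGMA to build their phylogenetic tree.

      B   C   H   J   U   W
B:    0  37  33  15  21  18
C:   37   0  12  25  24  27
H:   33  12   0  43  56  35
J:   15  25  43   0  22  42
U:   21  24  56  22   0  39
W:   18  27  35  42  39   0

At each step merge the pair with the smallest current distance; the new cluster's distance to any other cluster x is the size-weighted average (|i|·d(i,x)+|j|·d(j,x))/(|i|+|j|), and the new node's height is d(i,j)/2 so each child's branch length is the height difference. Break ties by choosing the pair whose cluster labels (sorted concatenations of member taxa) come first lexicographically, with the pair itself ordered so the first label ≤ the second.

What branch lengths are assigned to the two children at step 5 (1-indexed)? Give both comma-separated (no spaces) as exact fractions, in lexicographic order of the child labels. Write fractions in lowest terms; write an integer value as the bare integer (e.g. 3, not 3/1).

step 1: merge (C,H) at d=12; branch lengths C→6, H→6; new cluster CH
  updated: d(B,CH)=35, d(CH,J)=34, d(CH,U)=40, d(CH,W)=31
step 2: merge (B,J) at d=15; branch lengths B→15/2, J→15/2; new cluster BJ
  updated: d(BJ,CH)=69/2, d(BJ,U)=43/2, d(BJ,W)=30
step 3: merge (BJ,U) at d=43/2; branch lengths BJ→13/4, U→43/4; new cluster BJU
  updated: d(BJU,CH)=109/3, d(BJU,W)=33
step 4: merge (CH,W) at d=31; branch lengths CH→19/2, W→31/2; new cluster CHW
  updated: d(BJU,CHW)=317/9
step 5: merge (BJU,CHW) at d=317/9; branch lengths BJU→247/36, CHW→19/9; new cluster BCHJUW
final tree: (((B:15/2,J:15/2):13/4,U:43/4):247/36,((C:6,H:6):19/2,W:31/2):19/9)
total length: 2699/36

247/36,19/9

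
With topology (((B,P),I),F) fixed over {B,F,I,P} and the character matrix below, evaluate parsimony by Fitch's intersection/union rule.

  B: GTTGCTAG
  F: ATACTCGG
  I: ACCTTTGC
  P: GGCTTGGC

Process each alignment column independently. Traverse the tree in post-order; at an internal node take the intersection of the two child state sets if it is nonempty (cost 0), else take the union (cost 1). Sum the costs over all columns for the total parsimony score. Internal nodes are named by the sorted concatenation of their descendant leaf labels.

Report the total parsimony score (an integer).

13

[col 0] BP: children B:{G}, P:{G} ∩→ {G}; cost 0
[col 0] BIP: children BP:{G}, I:{A} ∪→ {A,G}; cost 1
[col 0] BFIP: children BIP:{A,G}, F:{A} ∩→ {A}; cost 0
[col 1] BP: children B:{T}, P:{G} ∪→ {G,T}; cost 1
[col 1] BIP: children BP:{G,T}, I:{C} ∪→ {C,G,T}; cost 1
[col 1] BFIP: children BIP:{C,G,T}, F:{T} ∩→ {T}; cost 0
[col 2] BP: children B:{T}, P:{C} ∪→ {C,T}; cost 1
[col 2] BIP: children BP:{C,T}, I:{C} ∩→ {C}; cost 0
[col 2] BFIP: children BIP:{C}, F:{A} ∪→ {A,C}; cost 1
[col 3] BP: children B:{G}, P:{T} ∪→ {G,T}; cost 1
[col 3] BIP: children BP:{G,T}, I:{T} ∩→ {T}; cost 0
[col 3] BFIP: children BIP:{T}, F:{C} ∪→ {C,T}; cost 1
[col 4] BP: children B:{C}, P:{T} ∪→ {C,T}; cost 1
[col 4] BIP: children BP:{C,T}, I:{T} ∩→ {T}; cost 0
[col 4] BFIP: children BIP:{T}, F:{T} ∩→ {T}; cost 0
[col 5] BP: children B:{T}, P:{G} ∪→ {G,T}; cost 1
[col 5] BIP: children BP:{G,T}, I:{T} ∩→ {T}; cost 0
[col 5] BFIP: children BIP:{T}, F:{C} ∪→ {C,T}; cost 1
[col 6] BP: children B:{A}, P:{G} ∪→ {A,G}; cost 1
[col 6] BIP: children BP:{A,G}, I:{G} ∩→ {G}; cost 0
[col 6] BFIP: children BIP:{G}, F:{G} ∩→ {G}; cost 0
[col 7] BP: children B:{G}, P:{C} ∪→ {C,G}; cost 1
[col 7] BIP: children BP:{C,G}, I:{C} ∩→ {C}; cost 0
[col 7] BFIP: children BIP:{C}, F:{G} ∪→ {C,G}; cost 1
per-site changes: [1, 2, 2, 2, 1, 2, 1, 2]; total = 13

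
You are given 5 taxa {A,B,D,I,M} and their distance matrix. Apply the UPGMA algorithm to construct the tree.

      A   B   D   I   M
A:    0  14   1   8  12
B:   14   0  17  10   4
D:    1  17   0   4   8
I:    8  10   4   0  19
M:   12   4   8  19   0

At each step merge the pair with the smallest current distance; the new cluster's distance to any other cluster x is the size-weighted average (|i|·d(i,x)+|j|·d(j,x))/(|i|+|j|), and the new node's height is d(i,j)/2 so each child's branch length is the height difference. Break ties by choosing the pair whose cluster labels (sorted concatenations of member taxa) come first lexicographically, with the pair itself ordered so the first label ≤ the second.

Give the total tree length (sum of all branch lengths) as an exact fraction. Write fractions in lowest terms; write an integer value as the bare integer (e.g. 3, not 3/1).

113/6

step 1: merge (A,D) at d=1; branch lengths A→1/2, D→1/2; new cluster AD
  updated: d(AD,B)=31/2, d(AD,I)=6, d(AD,M)=10
step 2: merge (B,M) at d=4; branch lengths B→2, M→2; new cluster BM
  updated: d(AD,BM)=51/4, d(BM,I)=29/2
step 3: merge (AD,I) at d=6; branch lengths AD→5/2, I→3; new cluster ADI
  updated: d(ADI,BM)=40/3
step 4: merge (ADI,BM) at d=40/3; branch lengths ADI→11/3, BM→14/3; new cluster ABDIM
final tree: (((A:1/2,D:1/2):5/2,I:3):11/3,(B:2,M:2):14/3)
total length: 113/6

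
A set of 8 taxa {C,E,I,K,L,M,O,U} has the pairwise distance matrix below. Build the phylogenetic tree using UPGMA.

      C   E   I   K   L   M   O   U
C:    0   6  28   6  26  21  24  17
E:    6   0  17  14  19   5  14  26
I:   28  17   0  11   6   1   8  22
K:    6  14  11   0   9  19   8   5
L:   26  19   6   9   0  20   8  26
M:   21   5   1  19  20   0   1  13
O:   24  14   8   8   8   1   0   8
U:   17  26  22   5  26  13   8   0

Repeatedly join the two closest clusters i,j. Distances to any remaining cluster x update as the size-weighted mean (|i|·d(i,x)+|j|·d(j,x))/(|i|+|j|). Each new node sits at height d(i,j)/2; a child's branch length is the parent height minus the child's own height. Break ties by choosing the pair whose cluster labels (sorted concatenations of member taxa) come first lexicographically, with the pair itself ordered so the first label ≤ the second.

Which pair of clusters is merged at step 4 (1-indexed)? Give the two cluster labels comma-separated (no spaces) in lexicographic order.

C,E

iteration 1: select I,M (d=1); attach at lengths (1/2, 1/2); label the merged cluster IM
  updated: d(C,IM)=49/2, d(E,IM)=11, d(IM,K)=15, d(IM,L)=13, d(IM,O)=9/2, d(IM,U)=35/2
iteration 2: select IM,O (d=9/2); attach at lengths (7/4, 9/4); label the merged cluster IMO
  updated: d(C,IMO)=73/3, d(E,IMO)=12, d(IMO,K)=38/3, d(IMO,L)=34/3, d(IMO,U)=43/3
iteration 3: select K,U (d=5); attach at lengths (5/2, 5/2); label the merged cluster KU
  updated: d(C,KU)=23/2, d(E,KU)=20, d(IMO,KU)=27/2, d(KU,L)=35/2
iteration 4: select C,E (d=6); attach at lengths (3, 3); label the merged cluster CE
  updated: d(CE,IMO)=109/6, d(CE,KU)=63/4, d(CE,L)=45/2
iteration 5: select IMO,L (d=34/3); attach at lengths (41/12, 17/3); label the merged cluster ILMO
  updated: d(CE,ILMO)=77/4, d(ILMO,KU)=29/2
iteration 6: select ILMO,KU (d=29/2); attach at lengths (19/12, 19/4); label the merged cluster IKLMOU
  updated: d(CE,IKLMOU)=217/12
iteration 7: select CE,IKLMOU (d=217/12); attach at lengths (145/24, 43/24); label the merged cluster CEIKLMOU
final tree: ((C:3,E:3):145/24,((((I:1/2,M:1/2):7/4,O:9/4):41/12,L:17/3):19/12,(K:5/2,U:5/2):19/4):43/24)
total length: 157/4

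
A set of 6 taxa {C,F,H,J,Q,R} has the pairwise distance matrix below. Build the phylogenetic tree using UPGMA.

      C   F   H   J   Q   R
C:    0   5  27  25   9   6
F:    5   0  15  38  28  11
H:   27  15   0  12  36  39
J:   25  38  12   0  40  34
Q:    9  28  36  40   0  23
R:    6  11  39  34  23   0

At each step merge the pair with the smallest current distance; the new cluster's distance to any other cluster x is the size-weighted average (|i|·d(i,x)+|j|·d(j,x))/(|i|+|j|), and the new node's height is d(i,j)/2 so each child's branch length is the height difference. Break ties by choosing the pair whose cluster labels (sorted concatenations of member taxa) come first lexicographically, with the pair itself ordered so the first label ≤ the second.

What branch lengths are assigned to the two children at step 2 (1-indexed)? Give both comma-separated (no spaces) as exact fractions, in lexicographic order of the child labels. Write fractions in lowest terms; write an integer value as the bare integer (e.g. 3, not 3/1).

iteration 1: select C,F (d=5); attach at lengths (5/2, 5/2); label the merged cluster CF
  updated: d(CF,H)=21, d(CF,J)=63/2, d(CF,Q)=37/2, d(CF,R)=17/2
iteration 2: select CF,R (d=17/2); attach at lengths (7/4, 17/4); label the merged cluster CFR
  updated: d(CFR,H)=27, d(CFR,J)=97/3, d(CFR,Q)=20
iteration 3: select H,J (d=12); attach at lengths (6, 6); label the merged cluster HJ
  updated: d(CFR,HJ)=89/3, d(HJ,Q)=38
iteration 4: select CFR,Q (d=20); attach at lengths (23/4, 10); label the merged cluster CFQR
  updated: d(CFQR,HJ)=127/4
iteration 5: select CFQR,HJ (d=127/4); attach at lengths (47/8, 79/8); label the merged cluster CFHJQR
final tree: ((((C:5/2,F:5/2):7/4,R:17/4):23/4,Q:10):47/8,(H:6,J:6):79/8)
total length: 109/2

7/4,17/4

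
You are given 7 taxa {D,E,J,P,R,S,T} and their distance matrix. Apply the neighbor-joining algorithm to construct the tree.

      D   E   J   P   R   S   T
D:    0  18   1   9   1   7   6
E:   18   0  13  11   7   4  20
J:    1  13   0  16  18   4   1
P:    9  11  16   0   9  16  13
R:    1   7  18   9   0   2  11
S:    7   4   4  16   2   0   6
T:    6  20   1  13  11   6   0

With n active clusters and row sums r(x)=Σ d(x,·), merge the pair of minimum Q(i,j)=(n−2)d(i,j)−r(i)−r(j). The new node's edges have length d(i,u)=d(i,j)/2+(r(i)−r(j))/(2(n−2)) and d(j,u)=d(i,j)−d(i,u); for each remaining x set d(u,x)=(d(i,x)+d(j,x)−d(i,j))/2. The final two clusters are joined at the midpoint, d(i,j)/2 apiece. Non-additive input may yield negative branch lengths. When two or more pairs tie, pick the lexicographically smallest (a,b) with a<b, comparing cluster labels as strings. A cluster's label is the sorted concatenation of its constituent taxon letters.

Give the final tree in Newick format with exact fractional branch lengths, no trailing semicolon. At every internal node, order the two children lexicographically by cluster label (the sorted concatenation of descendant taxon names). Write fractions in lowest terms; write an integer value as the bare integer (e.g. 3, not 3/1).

(((((D:-3/16,(J:1/10,T:9/10):51/16):79/24,P:161/24):75/32,R:5/32):75/32,E:129/32):-1/64,S:-1/64)

1. join J+T (d=1, Q=-105) ⇒ JT; edges |J|=1/10, |T|=9/10
  updated: d(D,JT)=3, d(E,JT)=16, d(JT,P)=14, d(JT,R)=14, d(JT,S)=9/2
2. join D+JT (d=3, Q=-155/2) ⇒ DJT; edges |D|=-3/16, |JT|=51/16
  updated: d(DJT,E)=31/2, d(DJT,P)=10, d(DJT,R)=6, d(DJT,S)=17/4
3. join DJT+P (d=10, Q=-207/4) ⇒ DJPT; edges |DJT|=79/24, |P|=161/24
  updated: d(DJPT,E)=33/4, d(DJPT,R)=5/2, d(DJPT,S)=41/8
4. join DJPT+R (d=5/2, Q=-179/8) ⇒ DJPRT; edges |DJPT|=75/32, |R|=5/32
  updated: d(DJPRT,E)=51/8, d(DJPRT,S)=37/16
5. join DJPRT+E (d=51/8, Q=-203/16) ⇒ DEJPRT; edges |DJPRT|=75/32, |E|=129/32
  updated: d(DEJPRT,S)=-1/32
6. join DEJPRT+S (d=-1/32) ⇒ DEJPRST; edges |DEJPRT|=-1/64, |S|=-1/64
final tree: (((((D:-3/16,(J:1/10,T:9/10):51/16):79/24,P:161/24):75/32,R:5/32):75/32,E:129/32):-1/64,S:-1/64)
total length: 731/32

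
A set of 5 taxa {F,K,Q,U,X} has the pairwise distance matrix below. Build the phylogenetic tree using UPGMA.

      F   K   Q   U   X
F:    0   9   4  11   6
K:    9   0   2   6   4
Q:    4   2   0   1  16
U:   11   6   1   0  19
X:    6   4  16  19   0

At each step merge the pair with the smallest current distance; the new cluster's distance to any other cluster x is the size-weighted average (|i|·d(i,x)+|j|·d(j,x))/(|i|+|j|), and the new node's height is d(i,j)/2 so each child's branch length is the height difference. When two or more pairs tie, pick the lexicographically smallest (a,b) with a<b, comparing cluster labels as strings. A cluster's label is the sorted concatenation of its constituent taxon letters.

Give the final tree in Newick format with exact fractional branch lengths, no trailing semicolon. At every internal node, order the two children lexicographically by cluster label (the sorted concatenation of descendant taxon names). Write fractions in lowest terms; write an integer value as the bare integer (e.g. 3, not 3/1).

((F:3,X:3):9/4,(K:2,(Q:1/2,U:1/2):3/2):13/4)

1. join Q+U (d=1) ⇒ QU; edges |Q|=1/2, |U|=1/2
  updated: d(F,QU)=15/2, d(K,QU)=4, d(QU,X)=35/2
2. join K+QU (d=4) ⇒ KQU; edges |K|=2, |QU|=3/2
  updated: d(F,KQU)=8, d(KQU,X)=13
3. join F+X (d=6) ⇒ FX; edges |F|=3, |X|=3
  updated: d(FX,KQU)=21/2
4. join FX+KQU (d=21/2) ⇒ FKQUX; edges |FX|=9/4, |KQU|=13/4
final tree: ((F:3,X:3):9/4,(K:2,(Q:1/2,U:1/2):3/2):13/4)
total length: 16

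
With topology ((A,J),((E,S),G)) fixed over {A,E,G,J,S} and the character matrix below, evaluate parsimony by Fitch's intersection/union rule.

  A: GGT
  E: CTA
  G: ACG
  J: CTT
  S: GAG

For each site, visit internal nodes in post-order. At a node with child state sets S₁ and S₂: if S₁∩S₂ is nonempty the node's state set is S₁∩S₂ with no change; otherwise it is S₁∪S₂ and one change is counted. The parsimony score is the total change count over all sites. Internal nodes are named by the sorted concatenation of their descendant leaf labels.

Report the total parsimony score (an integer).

site 0, node AJ: A={G} ∪ J={C} → {C,G} (+1)
site 0, node ES: E={C} ∪ S={G} → {C,G} (+1)
site 0, node EGS: ES={C,G} ∪ G={A} → {A,C,G} (+1)
site 0, node AEGJS: AJ={C,G} ∩ EGS={A,C,G} → {C,G} (+0)
site 1, node AJ: A={G} ∪ J={T} → {G,T} (+1)
site 1, node ES: E={T} ∪ S={A} → {A,T} (+1)
site 1, node EGS: ES={A,T} ∪ G={C} → {A,C,T} (+1)
site 1, node AEGJS: AJ={G,T} ∩ EGS={A,C,T} → {T} (+0)
site 2, node AJ: A={T} ∩ J={T} → {T} (+0)
site 2, node ES: E={A} ∪ S={G} → {A,G} (+1)
site 2, node EGS: ES={A,G} ∩ G={G} → {G} (+0)
site 2, node AEGJS: AJ={T} ∪ EGS={G} → {G,T} (+1)
per-site changes: [3, 3, 2]; total = 8

8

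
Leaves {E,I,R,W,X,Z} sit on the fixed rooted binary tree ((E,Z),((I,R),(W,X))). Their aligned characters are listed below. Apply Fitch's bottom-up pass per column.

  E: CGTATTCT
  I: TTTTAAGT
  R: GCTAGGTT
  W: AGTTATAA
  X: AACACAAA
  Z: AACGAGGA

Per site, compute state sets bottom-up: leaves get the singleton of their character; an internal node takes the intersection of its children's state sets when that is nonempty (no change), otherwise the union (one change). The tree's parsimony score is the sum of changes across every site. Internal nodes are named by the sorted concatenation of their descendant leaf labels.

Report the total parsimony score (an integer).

EZ@0: {C} ∪ {A} = {A,C} (union, +1)
IR@0: {T} ∪ {G} = {G,T} (union, +1)
WX@0: {A} ∩ {A} = {A} (intersection, +0)
IRWX@0: {G,T} ∪ {A} = {A,G,T} (union, +1)
EIRWXZ@0: {A,C} ∩ {A,G,T} = {A} (intersection, +0)
EZ@1: {G} ∪ {A} = {A,G} (union, +1)
IR@1: {T} ∪ {C} = {C,T} (union, +1)
WX@1: {G} ∪ {A} = {A,G} (union, +1)
IRWX@1: {C,T} ∪ {A,G} = {A,C,G,T} (union, +1)
EIRWXZ@1: {A,G} ∩ {A,C,G,T} = {A,G} (intersection, +0)
EZ@2: {T} ∪ {C} = {C,T} (union, +1)
IR@2: {T} ∩ {T} = {T} (intersection, +0)
WX@2: {T} ∪ {C} = {C,T} (union, +1)
IRWX@2: {T} ∩ {C,T} = {T} (intersection, +0)
EIRWXZ@2: {C,T} ∩ {T} = {T} (intersection, +0)
EZ@3: {A} ∪ {G} = {A,G} (union, +1)
IR@3: {T} ∪ {A} = {A,T} (union, +1)
WX@3: {T} ∪ {A} = {A,T} (union, +1)
IRWX@3: {A,T} ∩ {A,T} = {A,T} (intersection, +0)
EIRWXZ@3: {A,G} ∩ {A,T} = {A} (intersection, +0)
EZ@4: {T} ∪ {A} = {A,T} (union, +1)
IR@4: {A} ∪ {G} = {A,G} (union, +1)
WX@4: {A} ∪ {C} = {A,C} (union, +1)
IRWX@4: {A,G} ∩ {A,C} = {A} (intersection, +0)
EIRWXZ@4: {A,T} ∩ {A} = {A} (intersection, +0)
EZ@5: {T} ∪ {G} = {G,T} (union, +1)
IR@5: {A} ∪ {G} = {A,G} (union, +1)
WX@5: {T} ∪ {A} = {A,T} (union, +1)
IRWX@5: {A,G} ∩ {A,T} = {A} (intersection, +0)
EIRWXZ@5: {G,T} ∪ {A} = {A,G,T} (union, +1)
EZ@6: {C} ∪ {G} = {C,G} (union, +1)
IR@6: {G} ∪ {T} = {G,T} (union, +1)
WX@6: {A} ∩ {A} = {A} (intersection, +0)
IRWX@6: {G,T} ∪ {A} = {A,G,T} (union, +1)
EIRWXZ@6: {C,G} ∩ {A,G,T} = {G} (intersection, +0)
EZ@7: {T} ∪ {A} = {A,T} (union, +1)
IR@7: {T} ∩ {T} = {T} (intersection, +0)
WX@7: {A} ∩ {A} = {A} (intersection, +0)
IRWX@7: {T} ∪ {A} = {A,T} (union, +1)
EIRWXZ@7: {A,T} ∩ {A,T} = {A,T} (intersection, +0)
per-site changes: [3, 4, 2, 3, 3, 4, 3, 2]; total = 24

24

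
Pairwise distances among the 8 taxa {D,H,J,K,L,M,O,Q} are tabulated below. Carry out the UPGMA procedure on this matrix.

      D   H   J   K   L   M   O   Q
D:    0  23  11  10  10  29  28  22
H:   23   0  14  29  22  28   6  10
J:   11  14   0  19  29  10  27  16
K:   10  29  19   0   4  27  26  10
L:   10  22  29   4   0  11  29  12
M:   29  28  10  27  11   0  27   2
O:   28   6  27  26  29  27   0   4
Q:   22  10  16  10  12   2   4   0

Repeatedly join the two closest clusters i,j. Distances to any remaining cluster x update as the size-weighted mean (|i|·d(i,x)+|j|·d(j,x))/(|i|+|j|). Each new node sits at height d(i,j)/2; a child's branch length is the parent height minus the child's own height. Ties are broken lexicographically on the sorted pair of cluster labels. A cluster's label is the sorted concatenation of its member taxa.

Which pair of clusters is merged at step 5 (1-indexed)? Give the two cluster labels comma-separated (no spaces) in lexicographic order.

iteration 1: select M,Q (d=2); attach at lengths (1, 1); label the merged cluster MQ
  updated: d(D,MQ)=51/2, d(H,MQ)=19, d(J,MQ)=13, d(K,MQ)=37/2, d(L,MQ)=23/2, d(MQ,O)=31/2
iteration 2: select K,L (d=4); attach at lengths (2, 2); label the merged cluster KL
  updated: d(D,KL)=10, d(H,KL)=51/2, d(J,KL)=24, d(KL,MQ)=15, d(KL,O)=55/2
iteration 3: select H,O (d=6); attach at lengths (3, 3); label the merged cluster HO
  updated: d(D,HO)=51/2, d(HO,J)=41/2, d(HO,KL)=53/2, d(HO,MQ)=69/4
iteration 4: select D,KL (d=10); attach at lengths (5, 3); label the merged cluster DKL
  updated: d(DKL,HO)=157/6, d(DKL,J)=59/3, d(DKL,MQ)=37/2
iteration 5: select J,MQ (d=13); attach at lengths (13/2, 11/2); label the merged cluster JMQ
  updated: d(DKL,JMQ)=170/9, d(HO,JMQ)=55/3
iteration 6: select HO,JMQ (d=55/3); attach at lengths (37/6, 8/3); label the merged cluster HJMOQ
  updated: d(DKL,HJMOQ)=109/5
iteration 7: select DKL,HJMOQ (d=109/5); attach at lengths (59/10, 26/15); label the merged cluster DHJKLMOQ
final tree: ((D:5,(K:2,L:2):3):59/10,((H:3,O:3):37/6,(J:13/2,(M:1,Q:1):11/2):8/3):26/15)
total length: 727/15

J,MQ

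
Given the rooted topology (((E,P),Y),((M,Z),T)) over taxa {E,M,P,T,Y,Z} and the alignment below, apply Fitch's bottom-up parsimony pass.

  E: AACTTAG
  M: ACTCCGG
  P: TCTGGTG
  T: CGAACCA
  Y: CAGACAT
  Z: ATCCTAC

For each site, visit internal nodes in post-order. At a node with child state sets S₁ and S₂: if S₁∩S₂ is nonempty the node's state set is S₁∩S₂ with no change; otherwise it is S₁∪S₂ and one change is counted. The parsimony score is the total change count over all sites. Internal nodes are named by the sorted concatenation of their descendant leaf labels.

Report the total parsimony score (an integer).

EP@0: {A} ∪ {T} = {A,T} (union, +1)
EPY@0: {A,T} ∪ {C} = {A,C,T} (union, +1)
MZ@0: {A} ∩ {A} = {A} (intersection, +0)
MTZ@0: {A} ∪ {C} = {A,C} (union, +1)
EMPTYZ@0: {A,C,T} ∩ {A,C} = {A,C} (intersection, +0)
EP@1: {A} ∪ {C} = {A,C} (union, +1)
EPY@1: {A,C} ∩ {A} = {A} (intersection, +0)
MZ@1: {C} ∪ {T} = {C,T} (union, +1)
MTZ@1: {C,T} ∪ {G} = {C,G,T} (union, +1)
EMPTYZ@1: {A} ∪ {C,G,T} = {A,C,G,T} (union, +1)
EP@2: {C} ∪ {T} = {C,T} (union, +1)
EPY@2: {C,T} ∪ {G} = {C,G,T} (union, +1)
MZ@2: {T} ∪ {C} = {C,T} (union, +1)
MTZ@2: {C,T} ∪ {A} = {A,C,T} (union, +1)
EMPTYZ@2: {C,G,T} ∩ {A,C,T} = {C,T} (intersection, +0)
EP@3: {T} ∪ {G} = {G,T} (union, +1)
EPY@3: {G,T} ∪ {A} = {A,G,T} (union, +1)
MZ@3: {C} ∩ {C} = {C} (intersection, +0)
MTZ@3: {C} ∪ {A} = {A,C} (union, +1)
EMPTYZ@3: {A,G,T} ∩ {A,C} = {A} (intersection, +0)
EP@4: {T} ∪ {G} = {G,T} (union, +1)
EPY@4: {G,T} ∪ {C} = {C,G,T} (union, +1)
MZ@4: {C} ∪ {T} = {C,T} (union, +1)
MTZ@4: {C,T} ∩ {C} = {C} (intersection, +0)
EMPTYZ@4: {C,G,T} ∩ {C} = {C} (intersection, +0)
EP@5: {A} ∪ {T} = {A,T} (union, +1)
EPY@5: {A,T} ∩ {A} = {A} (intersection, +0)
MZ@5: {G} ∪ {A} = {A,G} (union, +1)
MTZ@5: {A,G} ∪ {C} = {A,C,G} (union, +1)
EMPTYZ@5: {A} ∩ {A,C,G} = {A} (intersection, +0)
EP@6: {G} ∩ {G} = {G} (intersection, +0)
EPY@6: {G} ∪ {T} = {G,T} (union, +1)
MZ@6: {G} ∪ {C} = {C,G} (union, +1)
MTZ@6: {C,G} ∪ {A} = {A,C,G} (union, +1)
EMPTYZ@6: {G,T} ∩ {A,C,G} = {G} (intersection, +0)
per-site changes: [3, 4, 4, 3, 3, 3, 3]; total = 23

23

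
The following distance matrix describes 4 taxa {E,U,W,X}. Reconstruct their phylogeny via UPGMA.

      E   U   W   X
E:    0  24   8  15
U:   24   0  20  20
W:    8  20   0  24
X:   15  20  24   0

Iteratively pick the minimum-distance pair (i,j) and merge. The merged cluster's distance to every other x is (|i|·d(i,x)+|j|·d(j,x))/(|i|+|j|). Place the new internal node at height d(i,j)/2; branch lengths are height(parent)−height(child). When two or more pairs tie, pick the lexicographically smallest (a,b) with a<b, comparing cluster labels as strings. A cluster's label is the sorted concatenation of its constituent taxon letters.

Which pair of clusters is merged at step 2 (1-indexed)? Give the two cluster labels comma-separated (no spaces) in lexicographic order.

step 1: merge (E,W) at d=8; branch lengths E→4, W→4; new cluster EW
  updated: d(EW,U)=22, d(EW,X)=39/2
step 2: merge (EW,X) at d=39/2; branch lengths EW→23/4, X→39/4; new cluster EWX
  updated: d(EWX,U)=64/3
step 3: merge (EWX,U) at d=64/3; branch lengths EWX→11/12, U→32/3; new cluster EUWX
final tree: (((E:4,W:4):23/4,X:39/4):11/12,U:32/3)
total length: 421/12

EW,X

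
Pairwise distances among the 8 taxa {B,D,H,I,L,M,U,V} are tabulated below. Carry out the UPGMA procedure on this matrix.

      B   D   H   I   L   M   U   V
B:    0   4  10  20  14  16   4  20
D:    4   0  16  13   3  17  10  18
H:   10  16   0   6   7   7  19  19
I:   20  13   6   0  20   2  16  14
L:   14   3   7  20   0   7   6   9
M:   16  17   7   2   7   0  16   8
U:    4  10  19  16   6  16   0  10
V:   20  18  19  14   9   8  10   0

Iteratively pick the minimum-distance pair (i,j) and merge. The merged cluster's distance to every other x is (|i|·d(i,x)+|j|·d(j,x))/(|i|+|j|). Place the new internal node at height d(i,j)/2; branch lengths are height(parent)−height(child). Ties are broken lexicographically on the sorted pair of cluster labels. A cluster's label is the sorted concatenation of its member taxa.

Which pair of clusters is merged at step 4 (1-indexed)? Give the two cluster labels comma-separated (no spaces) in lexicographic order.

H,IM

1. join I+M (d=2) ⇒ IM; edges |I|=1, |M|=1
  updated: d(B,IM)=18, d(D,IM)=15, d(H,IM)=13/2, d(IM,L)=27/2, d(IM,U)=16, d(IM,V)=11
2. join D+L (d=3) ⇒ DL; edges |D|=3/2, |L|=3/2
  updated: d(B,DL)=9, d(DL,H)=23/2, d(DL,IM)=57/4, d(DL,U)=8, d(DL,V)=27/2
3. join B+U (d=4) ⇒ BU; edges |B|=2, |U|=2
  updated: d(BU,DL)=17/2, d(BU,H)=29/2, d(BU,IM)=17, d(BU,V)=15
4. join H+IM (d=13/2) ⇒ HIM; edges |H|=13/4, |IM|=9/4
  updated: d(BU,HIM)=97/6, d(DL,HIM)=40/3, d(HIM,V)=41/3
5. join BU+DL (d=17/2) ⇒ BDLU; edges |BU|=9/4, |DL|=11/4
  updated: d(BDLU,HIM)=59/4, d(BDLU,V)=57/4
6. join HIM+V (d=41/3) ⇒ HIMV; edges |HIM|=43/12, |V|=41/6
  updated: d(BDLU,HIMV)=117/8
7. join BDLU+HIMV (d=117/8) ⇒ BDHILMUV; edges |BDLU|=49/16, |HIMV|=23/48
final tree: (((B:2,U:2):9/4,(D:3/2,L:3/2):11/4):49/16,((H:13/4,(I:1,M:1):9/4):43/12,V:41/6):23/48)
total length: 803/24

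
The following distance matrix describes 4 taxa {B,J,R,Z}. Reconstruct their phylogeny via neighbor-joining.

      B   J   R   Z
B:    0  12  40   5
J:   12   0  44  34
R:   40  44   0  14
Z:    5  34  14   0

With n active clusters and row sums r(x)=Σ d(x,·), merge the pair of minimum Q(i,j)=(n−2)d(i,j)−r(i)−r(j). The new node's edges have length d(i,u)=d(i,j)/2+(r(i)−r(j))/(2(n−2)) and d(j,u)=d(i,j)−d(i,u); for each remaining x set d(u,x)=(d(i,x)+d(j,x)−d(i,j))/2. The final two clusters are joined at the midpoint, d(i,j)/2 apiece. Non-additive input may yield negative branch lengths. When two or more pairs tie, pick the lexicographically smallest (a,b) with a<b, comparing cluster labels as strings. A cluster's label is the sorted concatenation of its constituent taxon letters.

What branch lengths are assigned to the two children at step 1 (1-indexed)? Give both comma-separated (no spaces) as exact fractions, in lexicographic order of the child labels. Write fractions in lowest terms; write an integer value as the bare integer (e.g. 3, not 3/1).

step 1: merge (B,J) at d=12, Q=-123; branch lengths B→-9/4, J→57/4; new cluster BJ
  updated: d(BJ,R)=36, d(BJ,Z)=27/2
step 2: merge (BJ,R) at d=36, Q=-127/2; branch lengths BJ→71/4, R→73/4; new cluster BJR
  updated: d(BJR,Z)=-17/4
step 3: merge (BJR,Z) at d=-17/4; branch lengths BJR→-17/8, Z→-17/8; new cluster BJRZ
final tree: (((B:-9/4,J:57/4):71/4,R:73/4):-17/8,Z:-17/8)
total length: 175/4

-9/4,57/4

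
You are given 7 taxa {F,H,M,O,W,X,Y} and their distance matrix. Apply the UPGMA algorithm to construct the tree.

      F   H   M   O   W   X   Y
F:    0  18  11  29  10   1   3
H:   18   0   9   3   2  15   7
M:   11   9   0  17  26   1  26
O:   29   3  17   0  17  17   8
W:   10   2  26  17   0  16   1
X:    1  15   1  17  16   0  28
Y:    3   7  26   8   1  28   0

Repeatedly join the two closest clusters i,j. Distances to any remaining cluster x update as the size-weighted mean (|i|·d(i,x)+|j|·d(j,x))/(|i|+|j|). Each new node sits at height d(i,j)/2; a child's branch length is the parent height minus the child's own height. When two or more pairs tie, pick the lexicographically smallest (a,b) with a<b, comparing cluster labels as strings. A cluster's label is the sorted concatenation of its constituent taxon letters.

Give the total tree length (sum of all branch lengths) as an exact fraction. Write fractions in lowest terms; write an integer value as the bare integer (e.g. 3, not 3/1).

331/12

iteration 1: select F,X (d=1); attach at lengths (1/2, 1/2); label the merged cluster FX
  updated: d(FX,H)=33/2, d(FX,M)=6, d(FX,O)=23, d(FX,W)=13, d(FX,Y)=31/2
iteration 2: select W,Y (d=1); attach at lengths (1/2, 1/2); label the merged cluster WY
  updated: d(FX,WY)=57/4, d(H,WY)=9/2, d(M,WY)=26, d(O,WY)=25/2
iteration 3: select H,O (d=3); attach at lengths (3/2, 3/2); label the merged cluster HO
  updated: d(FX,HO)=79/4, d(HO,M)=13, d(HO,WY)=17/2
iteration 4: select FX,M (d=6); attach at lengths (5/2, 3); label the merged cluster FMX
  updated: d(FMX,HO)=35/2, d(FMX,WY)=109/6
iteration 5: select HO,WY (d=17/2); attach at lengths (11/4, 15/4); label the merged cluster HOWY
  updated: d(FMX,HOWY)=107/6
iteration 6: select FMX,HOWY (d=107/6); attach at lengths (71/12, 14/3); label the merged cluster FHMOWXY
final tree: (((F:1/2,X:1/2):5/2,M:3):71/12,((H:3/2,O:3/2):11/4,(W:1/2,Y:1/2):15/4):14/3)
total length: 331/12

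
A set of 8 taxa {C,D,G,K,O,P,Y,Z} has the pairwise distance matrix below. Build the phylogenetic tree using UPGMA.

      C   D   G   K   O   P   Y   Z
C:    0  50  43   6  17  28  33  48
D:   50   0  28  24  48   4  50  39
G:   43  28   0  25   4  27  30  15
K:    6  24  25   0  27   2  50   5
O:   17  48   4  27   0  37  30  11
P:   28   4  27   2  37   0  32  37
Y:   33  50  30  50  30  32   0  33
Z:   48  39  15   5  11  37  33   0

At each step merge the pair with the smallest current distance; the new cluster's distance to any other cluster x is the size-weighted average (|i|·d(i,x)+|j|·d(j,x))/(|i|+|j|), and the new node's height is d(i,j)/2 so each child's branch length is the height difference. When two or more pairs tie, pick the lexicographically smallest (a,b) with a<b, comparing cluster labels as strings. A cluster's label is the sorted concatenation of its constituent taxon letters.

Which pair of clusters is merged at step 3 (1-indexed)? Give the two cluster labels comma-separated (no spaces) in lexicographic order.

GO,Z

step 1: merge (K,P) at d=2; branch lengths K→1, P→1; new cluster KP
  updated: d(C,KP)=17, d(D,KP)=14, d(G,KP)=26, d(KP,O)=32, d(KP,Y)=41, d(KP,Z)=21
step 2: merge (G,O) at d=4; branch lengths G→2, O→2; new cluster GO
  updated: d(C,GO)=30, d(D,GO)=38, d(GO,KP)=29, d(GO,Y)=30, d(GO,Z)=13
step 3: merge (GO,Z) at d=13; branch lengths GO→9/2, Z→13/2; new cluster GOZ
  updated: d(C,GOZ)=36, d(D,GOZ)=115/3, d(GOZ,KP)=79/3, d(GOZ,Y)=31
step 4: merge (D,KP) at d=14; branch lengths D→7, KP→6; new cluster DKP
  updated: d(C,DKP)=28, d(DKP,GOZ)=91/3, d(DKP,Y)=44
step 5: merge (C,DKP) at d=28; branch lengths C→14, DKP→7; new cluster CDKP
  updated: d(CDKP,GOZ)=127/4, d(CDKP,Y)=165/4
step 6: merge (GOZ,Y) at d=31; branch lengths GOZ→9, Y→31/2; new cluster GOYZ
  updated: d(CDKP,GOYZ)=273/8
step 7: merge (CDKP,GOYZ) at d=273/8; branch lengths CDKP→49/16, GOYZ→25/16; new cluster CDGKOPYZ
final tree: ((C:14,(D:7,(K:1,P:1):6):7):49/16,(((G:2,O:2):9/2,Z:13/2):9,Y:31/2):25/16)
total length: 641/8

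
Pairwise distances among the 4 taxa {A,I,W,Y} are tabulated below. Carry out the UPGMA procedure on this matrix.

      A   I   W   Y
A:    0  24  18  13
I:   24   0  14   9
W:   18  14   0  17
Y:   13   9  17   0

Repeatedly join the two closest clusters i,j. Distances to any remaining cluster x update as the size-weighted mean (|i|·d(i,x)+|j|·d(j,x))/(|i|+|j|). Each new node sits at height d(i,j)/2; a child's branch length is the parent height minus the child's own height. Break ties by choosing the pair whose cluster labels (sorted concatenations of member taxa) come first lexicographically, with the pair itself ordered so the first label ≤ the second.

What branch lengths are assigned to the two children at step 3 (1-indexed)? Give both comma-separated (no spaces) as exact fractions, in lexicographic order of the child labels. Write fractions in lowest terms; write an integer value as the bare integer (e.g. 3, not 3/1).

55/6,17/12

1. join I+Y (d=9) ⇒ IY; edges |I|=9/2, |Y|=9/2
  updated: d(A,IY)=37/2, d(IY,W)=31/2
2. join IY+W (d=31/2) ⇒ IWY; edges |IY|=13/4, |W|=31/4
  updated: d(A,IWY)=55/3
3. join A+IWY (d=55/3) ⇒ AIWY; edges |A|=55/6, |IWY|=17/12
final tree: (A:55/6,((I:9/2,Y:9/2):13/4,W:31/4):17/12)
total length: 367/12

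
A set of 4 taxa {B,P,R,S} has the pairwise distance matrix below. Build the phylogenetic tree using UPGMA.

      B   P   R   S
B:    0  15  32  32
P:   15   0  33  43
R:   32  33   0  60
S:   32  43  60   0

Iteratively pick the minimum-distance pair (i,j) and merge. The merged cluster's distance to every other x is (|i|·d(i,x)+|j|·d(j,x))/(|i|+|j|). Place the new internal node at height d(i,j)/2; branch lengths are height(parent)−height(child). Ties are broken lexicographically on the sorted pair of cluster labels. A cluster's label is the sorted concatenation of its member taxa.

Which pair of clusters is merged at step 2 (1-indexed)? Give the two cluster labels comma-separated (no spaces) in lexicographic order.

iteration 1: select B,P (d=15); attach at lengths (15/2, 15/2); label the merged cluster BP
  updated: d(BP,R)=65/2, d(BP,S)=75/2
iteration 2: select BP,R (d=65/2); attach at lengths (35/4, 65/4); label the merged cluster BPR
  updated: d(BPR,S)=45
iteration 3: select BPR,S (d=45); attach at lengths (25/4, 45/2); label the merged cluster BPRS
final tree: (((B:15/2,P:15/2):35/4,R:65/4):25/4,S:45/2)
total length: 275/4

BP,R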